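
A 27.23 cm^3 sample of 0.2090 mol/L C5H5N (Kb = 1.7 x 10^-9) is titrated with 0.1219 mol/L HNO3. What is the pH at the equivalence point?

n(C5H5N) = 0.2090 x 0.02723 = 0.005691 mol; V(HNO3) at equivalence = 0.005691/0.1219 = 0.04669 L.
At equivalence the base is fully converted to C5H5NH+; total volume = 0.07392 L, so [C5H5NH+] = 0.005691/0.07392 = 0.07699 M.
Ka(C5H5NH+) = Kw/Kb = 1.0e-14 / 1.7 x 10^-9 = 5.88e-6.
[H^+] = sqrt(Ka x [C5H5NH+]) = sqrt(5.88e-6 x 0.07699) = 0.000673 M.
pH = -log(0.000673) = 3.17.

3.17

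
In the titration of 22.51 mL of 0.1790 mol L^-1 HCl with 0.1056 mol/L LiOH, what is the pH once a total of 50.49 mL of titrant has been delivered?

n(acid) = 0.1790 x 0.02251 = 0.004029 mol; n(LiOH) added = 0.1056 x 0.05049 = 0.005332 mol.
Base is in excess by 0.005332 - 0.004029 = 0.001302 mol in a total volume of 0.07300 L.
[OH^-] = 0.001302/0.07300 = 0.01784 M, so pOH = 1.75 and pH = 14.00 - 1.75 = 12.25.

12.25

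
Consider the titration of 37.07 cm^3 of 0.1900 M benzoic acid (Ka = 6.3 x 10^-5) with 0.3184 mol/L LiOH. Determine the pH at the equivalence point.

n(C6H5COOH) = 0.1900 x 0.03707 = 0.007043 mol; V(LiOH) at equivalence = 0.007043/0.3184 = 0.02212 L.
At equivalence all the acid is converted to C6H5COO-; total volume = 0.03707 + 0.02212 = 0.05919 L, so [C6H5COO-] = 0.007043/0.05919 = 0.1190 M.
Kb = Kw/Ka = 1.0e-14 / 6.3 x 10^-5 = 1.59e-10.
[OH^-] = sqrt(Kb x [C6H5COO-]) = sqrt(1.59e-10 x 0.1190) = 4.35e-6 M.
pOH = 5.36, so pH = 14.00 - 5.36 = 8.64.

8.64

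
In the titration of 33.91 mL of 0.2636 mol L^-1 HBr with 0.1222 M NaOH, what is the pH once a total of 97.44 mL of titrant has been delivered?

n(acid) = 0.2636 x 0.03391 = 0.008939 mol; n(NaOH) added = 0.1222 x 0.09744 = 0.01191 mol.
Base is in excess by 0.01191 - 0.008939 = 0.002968 mol in a total volume of 0.1313 L.
[OH^-] = 0.002968/0.1313 = 0.02260 M, so pOH = 1.65 and pH = 14.00 - 1.65 = 12.35.

12.35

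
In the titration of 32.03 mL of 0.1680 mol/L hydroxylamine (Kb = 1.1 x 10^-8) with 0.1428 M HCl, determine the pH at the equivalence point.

3.58

n(NH2OH) = 0.1680 x 0.03203 = 0.005381 mol; V(HCl) at equivalence = 0.005381/0.1428 = 0.03768 L.
At equivalence the base is fully converted to NH3OH+; total volume = 0.06971 L, so [NH3OH+] = 0.005381/0.06971 = 0.07719 M.
Ka(NH3OH+) = Kw/Kb = 1.0e-14 / 1.1 x 10^-8 = 9.09e-7.
[H^+] = sqrt(Ka x [NH3OH+]) = sqrt(9.09e-7 x 0.07719) = 0.000265 M.
pH = -log(0.000265) = 3.58.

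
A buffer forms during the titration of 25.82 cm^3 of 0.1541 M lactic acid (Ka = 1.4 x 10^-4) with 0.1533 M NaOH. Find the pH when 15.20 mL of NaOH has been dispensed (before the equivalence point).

Initial n(HC3H5O3) = 0.1541 x 0.02582 = 0.003979 mol.
n(NaOH) added = 0.1533 x 0.01520 = 0.002330 mol, converting that many moles of HC3H5O3 to C3H5O3-.
Remaining n(HC3H5O3) = 0.001649 mol; n(C3H5O3-) = 0.002330 mol.
By Henderson-Hasselbalch, pH = pKa + log([A^-]/[HA]) = 3.85 + log(0.002330/0.001649) = 3.85 + (+0.15) = 4.00.

4.00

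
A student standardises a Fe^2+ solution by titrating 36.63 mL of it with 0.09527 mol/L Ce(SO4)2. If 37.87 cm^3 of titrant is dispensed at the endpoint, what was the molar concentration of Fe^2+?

0.0985 M

n(Ce(SO4)2) = 0.09527 x 0.03787 = 0.003608 mol.
From the balanced equation, 1 mol Ce(SO4)2 reacts with 1 mol Fe^2+, so n(Fe^2+) = 0.003608 x 1/1 = 0.003608 mol.
[Fe^2+] = 0.003608 / 0.03663 L = 0.0985 M.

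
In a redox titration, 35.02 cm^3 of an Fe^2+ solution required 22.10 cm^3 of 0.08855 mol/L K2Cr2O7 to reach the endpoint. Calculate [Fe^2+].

n(K2Cr2O7) = 0.08855 x 0.02210 = 0.001957 mol.
From the balanced equation, 1 mol K2Cr2O7 reacts with 6 mol Fe^2+, so n(Fe^2+) = 0.001957 x 6/1 = 0.01174 mol.
[Fe^2+] = 0.01174 / 0.03502 L = 0.335 M.

0.335 M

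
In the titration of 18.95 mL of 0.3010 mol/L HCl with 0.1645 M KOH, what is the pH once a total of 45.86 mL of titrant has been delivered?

12.45

n(acid) = 0.3010 x 0.01895 = 0.005704 mol; n(KOH) added = 0.1645 x 0.04586 = 0.007544 mol.
Base is in excess by 0.007544 - 0.005704 = 0.001840 mol in a total volume of 0.06481 L.
[OH^-] = 0.001840/0.06481 = 0.02839 M, so pOH = 1.55 and pH = 14.00 - 1.55 = 12.45.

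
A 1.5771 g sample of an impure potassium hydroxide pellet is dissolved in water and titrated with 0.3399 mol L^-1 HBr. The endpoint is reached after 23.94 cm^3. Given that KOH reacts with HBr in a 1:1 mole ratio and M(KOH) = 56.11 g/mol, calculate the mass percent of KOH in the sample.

29.0%

n(HBr) = 0.3399 x 0.02394 = 0.008137 mol.
n(KOH) = 0.008137 / 1 = 0.008137 mol.
mass of KOH = 0.008137 x 56.11 = 0.4566 g.
% purity = 0.4566 / 1.5771 x 100 = 29.0%.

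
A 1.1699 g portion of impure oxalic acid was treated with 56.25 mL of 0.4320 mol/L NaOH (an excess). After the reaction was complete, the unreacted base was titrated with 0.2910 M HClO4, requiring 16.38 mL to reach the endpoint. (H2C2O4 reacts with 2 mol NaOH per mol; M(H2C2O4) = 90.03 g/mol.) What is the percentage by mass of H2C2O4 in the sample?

Total n(NaOH) added = 0.4320 x 0.05625 = 0.02430 mol.
n(HClO4) used = 0.2910 x 0.01638 = 0.004767 mol, which equals the excess n(NaOH).
So n(NaOH) consumed by the sample = 0.02430 - 0.004767 = 0.01953 mol.
n(H2C2O4) = 0.01953 / 2 = 0.009767 mol.
mass H2C2O4 = 0.009767 x 90.03 = 0.8793 g, so %H2C2O4 = 0.8793/1.1699 x 100 = 75.2%.

75.2%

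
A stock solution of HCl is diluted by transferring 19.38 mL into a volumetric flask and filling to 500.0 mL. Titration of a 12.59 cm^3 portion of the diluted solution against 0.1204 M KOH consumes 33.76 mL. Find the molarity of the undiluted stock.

n(KOH) = 0.1204 x 0.03376 = 0.004065 mol.
n(HCl) in the aliquot = 0.004065 mol.
[diluted HCl] = 0.004065 / 0.01259 = 0.3229 M.
Dilution factor = 500.0/19.38 = 25.80, so [stock] = 0.3229 x 25.80 = 8.33 M.

8.33 M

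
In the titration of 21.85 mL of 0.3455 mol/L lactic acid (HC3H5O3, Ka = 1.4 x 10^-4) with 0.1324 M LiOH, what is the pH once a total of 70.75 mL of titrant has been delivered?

n(acid) = 0.3455 x 0.02185 = 0.007549 mol; n(LiOH) added = 0.1324 x 0.07075 = 0.009367 mol.
Base is in excess by 0.009367 - 0.007549 = 0.001818 mol in a total volume of 0.09260 L.
[OH^-] = 0.001818/0.09260 = 0.01963 M, so pOH = 1.71 and pH = 14.00 - 1.71 = 12.29.

12.29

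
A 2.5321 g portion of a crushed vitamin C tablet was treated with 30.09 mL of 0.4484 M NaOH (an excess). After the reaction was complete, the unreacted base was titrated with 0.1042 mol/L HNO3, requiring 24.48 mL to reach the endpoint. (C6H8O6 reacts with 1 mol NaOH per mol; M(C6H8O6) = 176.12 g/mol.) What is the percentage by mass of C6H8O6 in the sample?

Total n(NaOH) added = 0.4484 x 0.03009 = 0.01349 mol.
n(HNO3) used = 0.1042 x 0.02448 = 0.002551 mol, which equals the excess n(NaOH).
So n(NaOH) consumed by the sample = 0.01349 - 0.002551 = 0.01094 mol.
n(C6H8O6) = 0.01094 / 1 = 0.01094 mol.
mass C6H8O6 = 0.01094 x 176.12 = 1.927 g, so %C6H8O6 = 1.927/2.5321 x 100 = 76.1%.

76.1%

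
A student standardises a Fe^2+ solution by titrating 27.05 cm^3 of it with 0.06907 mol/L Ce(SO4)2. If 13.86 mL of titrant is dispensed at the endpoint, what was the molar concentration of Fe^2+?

0.0354 M

n(Ce(SO4)2) = 0.06907 x 0.01386 = 0.0009573 mol.
From the balanced equation, 1 mol Ce(SO4)2 reacts with 1 mol Fe^2+, so n(Fe^2+) = 0.0009573 x 1/1 = 0.0009573 mol.
[Fe^2+] = 0.0009573 / 0.02705 L = 0.0354 M.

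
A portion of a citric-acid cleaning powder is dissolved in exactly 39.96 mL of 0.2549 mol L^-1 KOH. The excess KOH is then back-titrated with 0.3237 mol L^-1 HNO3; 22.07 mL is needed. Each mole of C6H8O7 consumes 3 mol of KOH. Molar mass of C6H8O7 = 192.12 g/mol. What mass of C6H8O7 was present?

Total n(KOH) added = 0.2549 x 0.03996 = 0.01019 mol.
n(HNO3) used = 0.3237 x 0.02207 = 0.007144 mol, which equals the excess n(KOH).
So n(KOH) consumed by the sample = 0.01019 - 0.007144 = 0.003042 mol.
n(C6H8O7) = 0.003042 / 3 = 0.001014 mol.
mass = 0.001014 mol x 192.12 g/mol = 0.195 g.

0.195 g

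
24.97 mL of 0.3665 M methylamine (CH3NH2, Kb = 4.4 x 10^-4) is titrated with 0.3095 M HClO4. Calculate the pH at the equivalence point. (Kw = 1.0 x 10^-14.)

5.71

n(CH3NH2) = 0.3665 x 0.02497 = 0.009152 mol; V(HClO4) at equivalence = 0.009152/0.3095 = 0.02957 L.
At equivalence the base is fully converted to CH3NH3+; total volume = 0.05454 L, so [CH3NH3+] = 0.009152/0.05454 = 0.1678 M.
Ka(CH3NH3+) = Kw/Kb = 1.0e-14 / 4.4 x 10^-4 = 2.27e-11.
[H^+] = sqrt(Ka x [CH3NH3+]) = sqrt(2.27e-11 x 0.1678) = 1.95e-6 M.
pH = -log(1.95e-6) = 5.71.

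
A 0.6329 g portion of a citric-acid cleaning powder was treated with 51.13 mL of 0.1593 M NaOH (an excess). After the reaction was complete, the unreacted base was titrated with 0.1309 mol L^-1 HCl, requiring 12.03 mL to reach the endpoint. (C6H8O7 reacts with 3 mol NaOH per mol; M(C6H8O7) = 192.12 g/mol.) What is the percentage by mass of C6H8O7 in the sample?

Total n(NaOH) added = 0.1593 x 0.05113 = 0.008145 mol.
n(HCl) used = 0.1309 x 0.01203 = 0.001575 mol, which equals the excess n(NaOH).
So n(NaOH) consumed by the sample = 0.008145 - 0.001575 = 0.006570 mol.
n(C6H8O7) = 0.006570 / 3 = 0.002190 mol.
mass C6H8O7 = 0.002190 x 192.12 = 0.4208 g, so %C6H8O7 = 0.4208/0.6329 x 100 = 66.5%.

66.5%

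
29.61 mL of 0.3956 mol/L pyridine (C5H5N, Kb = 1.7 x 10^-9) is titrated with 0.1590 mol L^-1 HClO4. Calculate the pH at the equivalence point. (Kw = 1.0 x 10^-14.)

n(C5H5N) = 0.3956 x 0.02961 = 0.01171 mol; V(HClO4) at equivalence = 0.01171/0.1590 = 0.07367 L.
At equivalence the base is fully converted to C5H5NH+; total volume = 0.1033 L, so [C5H5NH+] = 0.01171/0.1033 = 0.1134 M.
Ka(C5H5NH+) = Kw/Kb = 1.0e-14 / 1.7 x 10^-9 = 5.88e-6.
[H^+] = sqrt(Ka x [C5H5NH+]) = sqrt(5.88e-6 x 0.1134) = 0.000817 M.
pH = -log(0.000817) = 3.09.

3.09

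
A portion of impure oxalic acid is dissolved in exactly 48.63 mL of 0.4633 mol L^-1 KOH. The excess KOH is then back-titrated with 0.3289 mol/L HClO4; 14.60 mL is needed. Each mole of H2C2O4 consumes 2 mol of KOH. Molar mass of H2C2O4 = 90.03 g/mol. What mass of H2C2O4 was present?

Total n(KOH) added = 0.4633 x 0.04863 = 0.02253 mol.
n(HClO4) used = 0.3289 x 0.01460 = 0.004802 mol, which equals the excess n(KOH).
So n(KOH) consumed by the sample = 0.02253 - 0.004802 = 0.01773 mol.
n(H2C2O4) = 0.01773 / 2 = 0.008864 mol.
mass = 0.008864 mol x 90.03 g/mol = 0.798 g.

0.798 g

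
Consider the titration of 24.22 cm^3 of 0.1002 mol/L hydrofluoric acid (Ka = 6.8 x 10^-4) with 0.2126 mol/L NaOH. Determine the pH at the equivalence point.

n(HF) = 0.1002 x 0.02422 = 0.002427 mol; V(NaOH) at equivalence = 0.002427/0.2126 = 0.01142 L.
At equivalence all the acid is converted to F-; total volume = 0.02422 + 0.01142 = 0.03564 L, so [F-] = 0.002427/0.03564 = 0.06810 M.
Kb = Kw/Ka = 1.0e-14 / 6.8 x 10^-4 = 1.47e-11.
[OH^-] = sqrt(Kb x [F-]) = sqrt(1.47e-11 x 0.06810) = 1.00e-6 M.
pOH = 6.00, so pH = 14.00 - 6.00 = 8.00.

8.00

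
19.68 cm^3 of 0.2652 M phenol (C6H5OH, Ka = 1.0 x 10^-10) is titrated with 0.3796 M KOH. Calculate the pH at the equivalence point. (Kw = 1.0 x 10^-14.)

n(C6H5OH) = 0.2652 x 0.01968 = 0.005219 mol; V(KOH) at equivalence = 0.005219/0.3796 = 0.01375 L.
At equivalence all the acid is converted to C6H5O-; total volume = 0.01968 + 0.01375 = 0.03343 L, so [C6H5O-] = 0.005219/0.03343 = 0.1561 M.
Kb = Kw/Ka = 1.0e-14 / 1.0 x 10^-10 = 0.000100.
[OH^-] = sqrt(Kb x [C6H5O-]) = sqrt(0.000100 x 0.1561) = 0.00395 M.
pOH = 2.40, so pH = 14.00 - 2.40 = 11.60.

11.60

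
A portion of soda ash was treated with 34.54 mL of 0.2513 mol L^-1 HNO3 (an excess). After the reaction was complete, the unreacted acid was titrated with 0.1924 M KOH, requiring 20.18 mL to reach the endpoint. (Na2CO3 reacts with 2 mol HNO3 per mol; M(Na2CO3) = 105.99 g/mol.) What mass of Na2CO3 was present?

Total n(HNO3) added = 0.2513 x 0.03454 = 0.008680 mol.
n(KOH) used = 0.1924 x 0.02018 = 0.003883 mol, which equals the excess n(HNO3).
So n(HNO3) consumed by the sample = 0.008680 - 0.003883 = 0.004797 mol.
n(Na2CO3) = 0.004797 / 2 = 0.002399 mol.
mass = 0.002399 mol x 105.99 g/mol = 0.254 g.

0.254 g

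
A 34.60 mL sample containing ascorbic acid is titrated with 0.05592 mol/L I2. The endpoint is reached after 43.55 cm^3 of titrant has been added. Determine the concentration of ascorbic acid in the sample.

0.0704 M

n(I2) = 0.05592 x 0.04355 = 0.002435 mol.
From the balanced equation, 1 mol I2 reacts with 1 mol ascorbic acid, so n(ascorbic acid) = 0.002435 x 1/1 = 0.002435 mol.
[ascorbic acid] = 0.002435 / 0.03460 L = 0.0704 M.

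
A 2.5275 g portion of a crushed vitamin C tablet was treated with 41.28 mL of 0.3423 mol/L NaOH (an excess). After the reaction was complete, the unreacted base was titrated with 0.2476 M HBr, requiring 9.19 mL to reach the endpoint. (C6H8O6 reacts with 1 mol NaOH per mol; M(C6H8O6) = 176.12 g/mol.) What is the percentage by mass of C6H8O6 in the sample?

Total n(NaOH) added = 0.3423 x 0.04128 = 0.01413 mol.
n(HBr) used = 0.2476 x 0.009190 = 0.002275 mol, which equals the excess n(NaOH).
So n(NaOH) consumed by the sample = 0.01413 - 0.002275 = 0.01185 mol.
n(C6H8O6) = 0.01185 / 1 = 0.01185 mol.
mass C6H8O6 = 0.01185 x 176.12 = 2.088 g, so %C6H8O6 = 2.088/2.5275 x 100 = 82.6%.

82.6%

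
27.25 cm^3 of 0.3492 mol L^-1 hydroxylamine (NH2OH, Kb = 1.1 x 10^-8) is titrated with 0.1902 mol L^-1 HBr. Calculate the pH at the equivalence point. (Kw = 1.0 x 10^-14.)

n(NH2OH) = 0.3492 x 0.02725 = 0.009516 mol; V(HBr) at equivalence = 0.009516/0.1902 = 0.05003 L.
At equivalence the base is fully converted to NH3OH+; total volume = 0.07728 L, so [NH3OH+] = 0.009516/0.07728 = 0.1231 M.
Ka(NH3OH+) = Kw/Kb = 1.0e-14 / 1.1 x 10^-8 = 9.09e-7.
[H^+] = sqrt(Ka x [NH3OH+]) = sqrt(9.09e-7 x 0.1231) = 0.000335 M.
pH = -log(0.000335) = 3.48.

3.48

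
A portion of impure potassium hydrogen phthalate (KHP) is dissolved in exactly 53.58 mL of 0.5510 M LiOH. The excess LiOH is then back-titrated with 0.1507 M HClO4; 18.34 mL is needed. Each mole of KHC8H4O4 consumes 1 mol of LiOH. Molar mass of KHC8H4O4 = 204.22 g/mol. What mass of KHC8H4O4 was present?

Total n(LiOH) added = 0.5510 x 0.05358 = 0.02952 mol.
n(HClO4) used = 0.1507 x 0.01834 = 0.002764 mol, which equals the excess n(LiOH).
So n(LiOH) consumed by the sample = 0.02952 - 0.002764 = 0.02676 mol.
n(KHC8H4O4) = 0.02676 / 1 = 0.02676 mol.
mass = 0.02676 mol x 204.22 g/mol = 5.46 g.

5.46 g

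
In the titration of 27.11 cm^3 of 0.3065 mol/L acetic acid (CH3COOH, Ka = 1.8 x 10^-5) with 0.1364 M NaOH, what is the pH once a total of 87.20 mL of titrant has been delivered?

n(acid) = 0.3065 x 0.02711 = 0.008309 mol; n(NaOH) added = 0.1364 x 0.08720 = 0.01189 mol.
Base is in excess by 0.01189 - 0.008309 = 0.003585 mol in a total volume of 0.1143 L.
[OH^-] = 0.003585/0.1143 = 0.03136 M, so pOH = 1.50 and pH = 14.00 - 1.50 = 12.50.

12.50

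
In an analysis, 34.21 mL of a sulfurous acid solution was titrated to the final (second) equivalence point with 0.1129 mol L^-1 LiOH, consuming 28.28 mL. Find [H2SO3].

n(LiOH) = 0.1129 x 0.02828 = 0.003193 mol.
At the final (second) equivalence point, 2 mol OH^- react per mol H2SO3, so n(H2SO3) = 0.003193 / 2 = 0.001596 mol.
[H2SO3] = 0.001596 / 0.03421 L = 0.0467 M.

0.0467 M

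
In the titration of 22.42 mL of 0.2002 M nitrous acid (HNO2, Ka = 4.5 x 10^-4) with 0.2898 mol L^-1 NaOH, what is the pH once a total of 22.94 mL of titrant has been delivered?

n(acid) = 0.2002 x 0.02242 = 0.004488 mol; n(NaOH) added = 0.2898 x 0.02294 = 0.006648 mol.
Base is in excess by 0.006648 - 0.004488 = 0.002160 mol in a total volume of 0.04536 L.
[OH^-] = 0.002160/0.04536 = 0.04761 M, so pOH = 1.32 and pH = 14.00 - 1.32 = 12.68.

12.68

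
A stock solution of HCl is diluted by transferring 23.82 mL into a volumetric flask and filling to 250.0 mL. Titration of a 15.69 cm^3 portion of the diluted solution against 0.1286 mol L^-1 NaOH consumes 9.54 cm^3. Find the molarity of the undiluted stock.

n(NaOH) = 0.1286 x 0.009540 = 0.001227 mol.
n(HCl) in the aliquot = 0.001227 mol.
[diluted HCl] = 0.001227 / 0.01569 = 0.07819 M.
Dilution factor = 250.0/23.82 = 10.50, so [stock] = 0.07819 x 10.50 = 0.821 M.

0.821 M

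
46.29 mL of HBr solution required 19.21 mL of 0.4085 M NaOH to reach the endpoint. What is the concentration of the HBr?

0.170 M

n(NaOH) delivered = 0.4085 x 0.01921 = 0.007847 mol.
For a 1:1 reaction, n(HBr) = 0.007847 mol.
[HBr] = 0.007847 mol / 0.04629 L = 0.170 M.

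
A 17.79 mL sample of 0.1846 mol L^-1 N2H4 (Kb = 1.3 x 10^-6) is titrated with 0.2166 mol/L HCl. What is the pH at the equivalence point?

4.56

n(N2H4) = 0.1846 x 0.01779 = 0.003284 mol; V(HCl) at equivalence = 0.003284/0.2166 = 0.01516 L.
At equivalence the base is fully converted to N2H5+; total volume = 0.03295 L, so [N2H5+] = 0.003284/0.03295 = 0.09966 M.
Ka(N2H5+) = Kw/Kb = 1.0e-14 / 1.3 x 10^-6 = 7.69e-9.
[H^+] = sqrt(Ka x [N2H5+]) = sqrt(7.69e-9 x 0.09966) = 2.77e-5 M.
pH = -log(2.77e-5) = 4.56.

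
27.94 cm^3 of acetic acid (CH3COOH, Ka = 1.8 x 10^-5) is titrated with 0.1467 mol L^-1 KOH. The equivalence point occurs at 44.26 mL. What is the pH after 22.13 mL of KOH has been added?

4.74

22.13 mL is exactly half the equivalence volume (44.26/2), i.e. the half-equivalence point.
There, n(HA) = n(A^-), so pH = pKa = -log(1.8 x 10^-5) = 4.74.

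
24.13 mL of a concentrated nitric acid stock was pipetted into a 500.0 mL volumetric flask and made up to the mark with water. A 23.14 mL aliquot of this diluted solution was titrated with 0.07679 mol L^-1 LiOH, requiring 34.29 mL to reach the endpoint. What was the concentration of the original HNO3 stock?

n(LiOH) = 0.07679 x 0.03429 = 0.002633 mol.
n(HNO3) in the aliquot = 0.002633 mol.
[diluted HNO3] = 0.002633 / 0.02314 = 0.1138 M.
Dilution factor = 500.0/24.13 = 20.72, so [stock] = 0.1138 x 20.72 = 2.36 M.

2.36 M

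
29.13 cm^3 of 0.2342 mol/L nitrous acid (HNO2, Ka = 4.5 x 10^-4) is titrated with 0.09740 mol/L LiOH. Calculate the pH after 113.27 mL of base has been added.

12.47

n(acid) = 0.2342 x 0.02913 = 0.006822 mol; n(LiOH) added = 0.09740 x 0.1133 = 0.01103 mol.
Base is in excess by 0.01103 - 0.006822 = 0.004210 mol in a total volume of 0.1424 L.
[OH^-] = 0.004210/0.1424 = 0.02957 M, so pOH = 1.53 and pH = 14.00 - 1.53 = 12.47.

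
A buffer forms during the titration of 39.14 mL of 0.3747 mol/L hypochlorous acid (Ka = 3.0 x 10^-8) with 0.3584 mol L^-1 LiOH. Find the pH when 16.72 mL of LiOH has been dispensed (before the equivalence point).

7.36

Initial n(HClO) = 0.3747 x 0.03914 = 0.01467 mol.
n(LiOH) added = 0.3584 x 0.01672 = 0.005992 mol, converting that many moles of HClO to ClO-.
Remaining n(HClO) = 0.008673 mol; n(ClO-) = 0.005992 mol.
By Henderson-Hasselbalch, pH = pKa + log([A^-]/[HA]) = 7.52 + log(0.005992/0.008673) = 7.52 + (-0.16) = 7.36.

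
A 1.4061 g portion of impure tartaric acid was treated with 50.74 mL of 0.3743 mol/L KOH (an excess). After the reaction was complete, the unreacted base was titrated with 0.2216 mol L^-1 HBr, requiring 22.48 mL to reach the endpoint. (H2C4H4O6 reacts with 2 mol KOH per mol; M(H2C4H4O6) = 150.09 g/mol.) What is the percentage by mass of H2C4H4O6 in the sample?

Total n(KOH) added = 0.3743 x 0.05074 = 0.01899 mol.
n(HBr) used = 0.2216 x 0.02248 = 0.004982 mol, which equals the excess n(KOH).
So n(KOH) consumed by the sample = 0.01899 - 0.004982 = 0.01401 mol.
n(H2C4H4O6) = 0.01401 / 2 = 0.007005 mol.
mass H2C4H4O6 = 0.007005 x 150.09 = 1.051 g, so %H2C4H4O6 = 1.051/1.4061 x 100 = 74.8%.

74.8%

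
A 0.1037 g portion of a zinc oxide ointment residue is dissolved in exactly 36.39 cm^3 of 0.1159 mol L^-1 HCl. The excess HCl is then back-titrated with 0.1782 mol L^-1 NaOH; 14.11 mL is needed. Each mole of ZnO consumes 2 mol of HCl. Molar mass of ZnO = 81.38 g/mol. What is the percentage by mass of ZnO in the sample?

66.8%

Total n(HCl) added = 0.1159 x 0.03639 = 0.004218 mol.
n(NaOH) used = 0.1782 x 0.01411 = 0.002514 mol, which equals the excess n(HCl).
So n(HCl) consumed by the sample = 0.004218 - 0.002514 = 0.001703 mol.
n(ZnO) = 0.001703 / 2 = 0.0008516 mol.
mass ZnO = 0.0008516 x 81.38 = 0.06930 g, so %ZnO = 0.06930/0.1037 x 100 = 66.8%.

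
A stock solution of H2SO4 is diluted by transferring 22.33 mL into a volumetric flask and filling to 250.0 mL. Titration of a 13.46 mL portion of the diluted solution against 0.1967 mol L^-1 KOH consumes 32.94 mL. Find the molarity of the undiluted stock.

2.69 M

n(KOH) = 0.1967 x 0.03294 = 0.006479 mol.
n(H2SO4) in the aliquot = 0.006479 x 1/2 = 0.003240 mol.
[diluted H2SO4] = 0.003240 / 0.01346 = 0.2407 M.
Dilution factor = 250.0/22.33 = 11.20, so [stock] = 0.2407 x 11.20 = 2.69 M.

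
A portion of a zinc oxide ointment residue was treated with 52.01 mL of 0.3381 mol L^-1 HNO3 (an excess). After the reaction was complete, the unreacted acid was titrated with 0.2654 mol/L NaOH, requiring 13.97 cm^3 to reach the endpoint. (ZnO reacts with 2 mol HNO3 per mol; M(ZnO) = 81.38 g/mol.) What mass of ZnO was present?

Total n(HNO3) added = 0.3381 x 0.05201 = 0.01758 mol.
n(NaOH) used = 0.2654 x 0.01397 = 0.003708 mol, which equals the excess n(HNO3).
So n(HNO3) consumed by the sample = 0.01758 - 0.003708 = 0.01388 mol.
n(ZnO) = 0.01388 / 2 = 0.006938 mol.
mass = 0.006938 mol x 81.38 g/mol = 0.565 g.

0.565 g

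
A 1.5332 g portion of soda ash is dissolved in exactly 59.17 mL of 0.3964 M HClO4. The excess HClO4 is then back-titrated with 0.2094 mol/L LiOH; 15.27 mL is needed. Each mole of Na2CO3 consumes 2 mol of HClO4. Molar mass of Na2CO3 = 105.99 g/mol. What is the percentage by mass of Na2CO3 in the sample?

Total n(HClO4) added = 0.3964 x 0.05917 = 0.02345 mol.
n(LiOH) used = 0.2094 x 0.01527 = 0.003198 mol, which equals the excess n(HClO4).
So n(HClO4) consumed by the sample = 0.02345 - 0.003198 = 0.02026 mol.
n(Na2CO3) = 0.02026 / 2 = 0.01013 mol.
mass Na2CO3 = 0.01013 x 105.99 = 1.074 g, so %Na2CO3 = 1.074/1.5332 x 100 = 70.0%.

70.0%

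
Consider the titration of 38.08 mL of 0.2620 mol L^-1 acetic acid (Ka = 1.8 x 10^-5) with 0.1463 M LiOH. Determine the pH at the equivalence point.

8.86

n(CH3COOH) = 0.2620 x 0.03808 = 0.009977 mol; V(LiOH) at equivalence = 0.009977/0.1463 = 0.06820 L.
At equivalence all the acid is converted to CH3COO-; total volume = 0.03808 + 0.06820 = 0.1063 L, so [CH3COO-] = 0.009977/0.1063 = 0.09388 M.
Kb = Kw/Ka = 1.0e-14 / 1.8 x 10^-5 = 5.56e-10.
[OH^-] = sqrt(Kb x [CH3COO-]) = sqrt(5.56e-10 x 0.09388) = 7.22e-6 M.
pOH = 5.14, so pH = 14.00 - 5.14 = 8.86.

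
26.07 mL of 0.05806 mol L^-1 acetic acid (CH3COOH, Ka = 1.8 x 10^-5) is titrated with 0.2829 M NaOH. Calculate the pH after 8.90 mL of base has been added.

12.46

n(acid) = 0.05806 x 0.02607 = 0.001514 mol; n(NaOH) added = 0.2829 x 0.008900 = 0.002518 mol.
Base is in excess by 0.002518 - 0.001514 = 0.001004 mol in a total volume of 0.03497 L.
[OH^-] = 0.001004/0.03497 = 0.02872 M, so pOH = 1.54 and pH = 14.00 - 1.54 = 12.46.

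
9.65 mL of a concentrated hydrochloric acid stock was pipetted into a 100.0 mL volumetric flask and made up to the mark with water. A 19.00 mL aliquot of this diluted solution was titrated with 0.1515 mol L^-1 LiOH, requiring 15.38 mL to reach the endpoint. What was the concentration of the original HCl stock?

n(LiOH) = 0.1515 x 0.01538 = 0.002330 mol.
n(HCl) in the aliquot = 0.002330 mol.
[diluted HCl] = 0.002330 / 0.01900 = 0.1226 M.
Dilution factor = 100.0/9.650 = 10.36, so [stock] = 0.1226 x 10.36 = 1.27 M.

1.27 M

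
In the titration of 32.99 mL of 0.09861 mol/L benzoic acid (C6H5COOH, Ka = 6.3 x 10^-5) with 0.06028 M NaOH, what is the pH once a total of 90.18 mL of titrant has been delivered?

n(acid) = 0.09861 x 0.03299 = 0.003253 mol; n(NaOH) added = 0.06028 x 0.09018 = 0.005436 mol.
Base is in excess by 0.005436 - 0.003253 = 0.002183 mol in a total volume of 0.1232 L.
[OH^-] = 0.002183/0.1232 = 0.01772 M, so pOH = 1.75 and pH = 14.00 - 1.75 = 12.25.

12.25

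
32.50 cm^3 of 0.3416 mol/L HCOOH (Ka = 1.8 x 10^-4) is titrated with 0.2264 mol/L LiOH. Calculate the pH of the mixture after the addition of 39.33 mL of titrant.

4.35

Initial n(HCOOH) = 0.3416 x 0.03250 = 0.01110 mol.
n(LiOH) added = 0.2264 x 0.03933 = 0.008904 mol, converting that many moles of HCOOH to HCOO-.
Remaining n(HCOOH) = 0.002198 mol; n(HCOO-) = 0.008904 mol.
By Henderson-Hasselbalch, pH = pKa + log([A^-]/[HA]) = 3.74 + log(0.008904/0.002198) = 3.74 + (+0.61) = 4.35.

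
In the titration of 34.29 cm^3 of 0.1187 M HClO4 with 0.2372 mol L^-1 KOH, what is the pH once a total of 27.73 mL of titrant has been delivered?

12.61

n(acid) = 0.1187 x 0.03429 = 0.004070 mol; n(KOH) added = 0.2372 x 0.02773 = 0.006578 mol.
Base is in excess by 0.006578 - 0.004070 = 0.002507 mol in a total volume of 0.06202 L.
[OH^-] = 0.002507/0.06202 = 0.04043 M, so pOH = 1.39 and pH = 14.00 - 1.39 = 12.61.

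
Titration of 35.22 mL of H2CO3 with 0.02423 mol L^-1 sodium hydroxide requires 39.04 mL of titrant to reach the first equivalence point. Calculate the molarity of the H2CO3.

0.0269 M

n(NaOH) = 0.02423 x 0.03904 = 0.0009459 mol.
At the first equivalence point, 1 mol OH^- react per mol H2CO3, so n(H2CO3) = 0.0009459 / 1 = 0.0009459 mol.
[H2CO3] = 0.0009459 / 0.03522 L = 0.0269 M.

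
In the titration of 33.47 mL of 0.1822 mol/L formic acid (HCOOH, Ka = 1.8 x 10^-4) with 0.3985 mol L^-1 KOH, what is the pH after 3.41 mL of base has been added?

3.20

Initial n(HCOOH) = 0.1822 x 0.03347 = 0.006098 mol.
n(KOH) added = 0.3985 x 0.003410 = 0.001359 mol, converting that many moles of HCOOH to HCOO-.
Remaining n(HCOOH) = 0.004739 mol; n(HCOO-) = 0.001359 mol.
By Henderson-Hasselbalch, pH = pKa + log([A^-]/[HA]) = 3.74 + log(0.001359/0.004739) = 3.74 + (-0.54) = 3.20.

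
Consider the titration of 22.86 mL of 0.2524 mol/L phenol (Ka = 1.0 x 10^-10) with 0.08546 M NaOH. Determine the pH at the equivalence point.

11.40

n(C6H5OH) = 0.2524 x 0.02286 = 0.005770 mol; V(NaOH) at equivalence = 0.005770/0.08546 = 0.06752 L.
At equivalence all the acid is converted to C6H5O-; total volume = 0.02286 + 0.06752 = 0.09038 L, so [C6H5O-] = 0.005770/0.09038 = 0.06384 M.
Kb = Kw/Ka = 1.0e-14 / 1.0 x 10^-10 = 0.000100.
[OH^-] = sqrt(Kb x [C6H5O-]) = sqrt(0.000100 x 0.06384) = 0.00253 M.
pOH = 2.60, so pH = 14.00 - 2.60 = 11.40.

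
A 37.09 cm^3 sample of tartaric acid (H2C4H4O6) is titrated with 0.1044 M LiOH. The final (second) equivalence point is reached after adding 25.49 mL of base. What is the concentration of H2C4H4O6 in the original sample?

0.0359 M

n(LiOH) = 0.1044 x 0.02549 = 0.002661 mol.
At the final (second) equivalence point, 2 mol OH^- react per mol H2C4H4O6, so n(H2C4H4O6) = 0.002661 / 2 = 0.001331 mol.
[H2C4H4O6] = 0.001331 / 0.03709 L = 0.0359 M.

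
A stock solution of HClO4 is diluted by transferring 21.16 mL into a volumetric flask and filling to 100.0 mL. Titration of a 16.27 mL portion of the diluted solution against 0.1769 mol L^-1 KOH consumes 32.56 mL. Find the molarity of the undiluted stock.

n(KOH) = 0.1769 x 0.03256 = 0.005760 mol.
n(HClO4) in the aliquot = 0.005760 mol.
[diluted HClO4] = 0.005760 / 0.01627 = 0.3540 M.
Dilution factor = 100.0/21.16 = 4.726, so [stock] = 0.3540 x 4.726 = 1.67 M.

1.67 M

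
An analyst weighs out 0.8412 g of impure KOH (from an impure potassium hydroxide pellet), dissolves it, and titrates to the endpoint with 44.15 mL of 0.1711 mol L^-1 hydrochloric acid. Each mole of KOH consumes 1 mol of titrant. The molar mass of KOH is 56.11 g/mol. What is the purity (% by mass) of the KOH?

50.4%

n(HCl) = 0.1711 x 0.04415 = 0.007554 mol.
n(KOH) = 0.007554 / 1 = 0.007554 mol.
mass of KOH = 0.007554 x 56.11 = 0.4239 g.
% purity = 0.4239 / 0.8412 x 100 = 50.4%.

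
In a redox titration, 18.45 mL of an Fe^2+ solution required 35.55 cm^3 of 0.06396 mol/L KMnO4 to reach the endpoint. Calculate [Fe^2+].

n(KMnO4) = 0.06396 x 0.03555 = 0.002274 mol.
From the balanced equation, 1 mol KMnO4 reacts with 5 mol Fe^2+, so n(Fe^2+) = 0.002274 x 5/1 = 0.01137 mol.
[Fe^2+] = 0.01137 / 0.01845 L = 0.616 M.

0.616 M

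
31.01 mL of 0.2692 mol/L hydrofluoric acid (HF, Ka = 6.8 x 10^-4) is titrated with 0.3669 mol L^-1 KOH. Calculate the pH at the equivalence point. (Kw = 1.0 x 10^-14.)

n(HF) = 0.2692 x 0.03101 = 0.008348 mol; V(KOH) at equivalence = 0.008348/0.3669 = 0.02275 L.
At equivalence all the acid is converted to F-; total volume = 0.03101 + 0.02275 = 0.05376 L, so [F-] = 0.008348/0.05376 = 0.1553 M.
Kb = Kw/Ka = 1.0e-14 / 6.8 x 10^-4 = 1.47e-11.
[OH^-] = sqrt(Kb x [F-]) = sqrt(1.47e-11 x 0.1553) = 1.51e-6 M.
pOH = 5.82, so pH = 14.00 - 5.82 = 8.18.

8.18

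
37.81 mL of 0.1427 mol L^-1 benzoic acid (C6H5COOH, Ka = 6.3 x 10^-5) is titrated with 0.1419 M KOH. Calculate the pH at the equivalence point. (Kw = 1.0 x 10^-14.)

8.53

n(C6H5COOH) = 0.1427 x 0.03781 = 0.005395 mol; V(KOH) at equivalence = 0.005395/0.1419 = 0.03802 L.
At equivalence all the acid is converted to C6H5COO-; total volume = 0.03781 + 0.03802 = 0.07583 L, so [C6H5COO-] = 0.005395/0.07583 = 0.07115 M.
Kb = Kw/Ka = 1.0e-14 / 6.3 x 10^-5 = 1.59e-10.
[OH^-] = sqrt(Kb x [C6H5COO-]) = sqrt(1.59e-10 x 0.07115) = 3.36e-6 M.
pOH = 5.47, so pH = 14.00 - 5.47 = 8.53.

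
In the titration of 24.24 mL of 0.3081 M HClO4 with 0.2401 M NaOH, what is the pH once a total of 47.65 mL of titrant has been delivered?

12.74

n(acid) = 0.3081 x 0.02424 = 0.007468 mol; n(NaOH) added = 0.2401 x 0.04765 = 0.01144 mol.
Base is in excess by 0.01144 - 0.007468 = 0.003972 mol in a total volume of 0.07189 L.
[OH^-] = 0.003972/0.07189 = 0.05526 M, so pOH = 1.26 and pH = 14.00 - 1.26 = 12.74.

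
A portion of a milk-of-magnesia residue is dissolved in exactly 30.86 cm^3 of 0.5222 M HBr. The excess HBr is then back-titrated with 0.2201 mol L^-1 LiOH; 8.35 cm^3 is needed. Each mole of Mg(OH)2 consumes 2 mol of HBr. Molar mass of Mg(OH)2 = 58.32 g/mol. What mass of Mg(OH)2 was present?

Total n(HBr) added = 0.5222 x 0.03086 = 0.01612 mol.
n(LiOH) used = 0.2201 x 0.008350 = 0.001838 mol, which equals the excess n(HBr).
So n(HBr) consumed by the sample = 0.01612 - 0.001838 = 0.01428 mol.
n(Mg(OH)2) = 0.01428 / 2 = 0.007139 mol.
mass = 0.007139 mol x 58.32 g/mol = 0.416 g.

0.416 g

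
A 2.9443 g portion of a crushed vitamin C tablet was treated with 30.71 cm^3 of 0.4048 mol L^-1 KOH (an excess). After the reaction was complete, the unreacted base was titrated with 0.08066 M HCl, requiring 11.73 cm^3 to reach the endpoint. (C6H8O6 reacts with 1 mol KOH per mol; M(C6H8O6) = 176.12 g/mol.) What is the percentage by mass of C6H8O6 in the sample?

68.7%

Total n(KOH) added = 0.4048 x 0.03071 = 0.01243 mol.
n(HCl) used = 0.08066 x 0.01173 = 0.0009461 mol, which equals the excess n(KOH).
So n(KOH) consumed by the sample = 0.01243 - 0.0009461 = 0.01149 mol.
n(C6H8O6) = 0.01149 / 1 = 0.01149 mol.
mass C6H8O6 = 0.01149 x 176.12 = 2.023 g, so %C6H8O6 = 2.023/2.9443 x 100 = 68.7%.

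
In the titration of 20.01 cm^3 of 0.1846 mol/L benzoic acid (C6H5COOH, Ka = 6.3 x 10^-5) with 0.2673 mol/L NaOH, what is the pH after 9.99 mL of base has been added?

Initial n(C6H5COOH) = 0.1846 x 0.02001 = 0.003694 mol.
n(NaOH) added = 0.2673 x 0.009990 = 0.002670 mol, converting that many moles of C6H5COOH to C6H5COO-.
Remaining n(C6H5COOH) = 0.001024 mol; n(C6H5COO-) = 0.002670 mol.
By Henderson-Hasselbalch, pH = pKa + log([A^-]/[HA]) = 4.20 + log(0.002670/0.001024) = 4.20 + (+0.42) = 4.62.

4.62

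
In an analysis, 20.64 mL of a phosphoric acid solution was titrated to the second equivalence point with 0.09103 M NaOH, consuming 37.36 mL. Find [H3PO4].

0.0824 M

n(NaOH) = 0.09103 x 0.03736 = 0.003401 mol.
At the second equivalence point, 2 mol OH^- react per mol H3PO4, so n(H3PO4) = 0.003401 / 2 = 0.001700 mol.
[H3PO4] = 0.001700 / 0.02064 L = 0.0824 M.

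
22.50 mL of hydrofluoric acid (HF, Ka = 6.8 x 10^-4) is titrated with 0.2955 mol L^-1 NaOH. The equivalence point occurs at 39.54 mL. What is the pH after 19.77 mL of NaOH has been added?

3.17

19.77 mL is exactly half the equivalence volume (39.54/2), i.e. the half-equivalence point.
There, n(HA) = n(A^-), so pH = pKa = -log(6.8 x 10^-4) = 3.17.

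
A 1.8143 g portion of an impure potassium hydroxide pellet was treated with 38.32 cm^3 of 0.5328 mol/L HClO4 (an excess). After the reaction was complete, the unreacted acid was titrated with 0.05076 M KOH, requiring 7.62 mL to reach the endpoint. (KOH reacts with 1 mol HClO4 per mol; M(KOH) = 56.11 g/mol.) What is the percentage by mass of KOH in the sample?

61.9%

Total n(HClO4) added = 0.5328 x 0.03832 = 0.02042 mol.
n(KOH) used = 0.05076 x 0.007620 = 0.0003868 mol, which equals the excess n(HClO4).
So n(HClO4) consumed by the sample = 0.02042 - 0.0003868 = 0.02003 mol.
n(KOH) = 0.02003 / 1 = 0.02003 mol.
mass KOH = 0.02003 x 56.11 = 1.124 g, so %KOH = 1.124/1.8143 x 100 = 61.9%.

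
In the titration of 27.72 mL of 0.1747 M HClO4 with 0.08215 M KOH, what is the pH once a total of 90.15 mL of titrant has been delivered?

12.34

n(acid) = 0.1747 x 0.02772 = 0.004843 mol; n(KOH) added = 0.08215 x 0.09015 = 0.007406 mol.
Base is in excess by 0.007406 - 0.004843 = 0.002563 mol in a total volume of 0.1179 L.
[OH^-] = 0.002563/0.1179 = 0.02175 M, so pOH = 1.66 and pH = 14.00 - 1.66 = 12.34.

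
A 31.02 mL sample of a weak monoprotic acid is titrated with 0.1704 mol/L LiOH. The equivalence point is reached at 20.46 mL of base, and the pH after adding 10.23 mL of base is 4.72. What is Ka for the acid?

1.9 x 10^-5

10.23 mL is half of the equivalence volume, so this is the half-equivalence point where [HA] = [A^-].
At half-equivalence pH = pKa, so pKa = 4.72.
Ka = 10^(-4.72) = 1.9 x 10^-5.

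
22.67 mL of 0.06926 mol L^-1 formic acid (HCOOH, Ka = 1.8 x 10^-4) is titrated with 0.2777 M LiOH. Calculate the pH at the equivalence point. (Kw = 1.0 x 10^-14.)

8.24

n(HCOOH) = 0.06926 x 0.02267 = 0.001570 mol; V(LiOH) at equivalence = 0.001570/0.2777 = 0.005654 L.
At equivalence all the acid is converted to HCOO-; total volume = 0.02267 + 0.005654 = 0.02832 L, so [HCOO-] = 0.001570/0.02832 = 0.05543 M.
Kb = Kw/Ka = 1.0e-14 / 1.8 x 10^-4 = 5.56e-11.
[OH^-] = sqrt(Kb x [HCOO-]) = sqrt(5.56e-11 x 0.05543) = 1.75e-6 M.
pOH = 5.76, so pH = 14.00 - 5.76 = 8.24.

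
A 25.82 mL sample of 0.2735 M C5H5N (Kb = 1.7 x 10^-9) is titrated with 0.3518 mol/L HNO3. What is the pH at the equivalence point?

3.02

n(C5H5N) = 0.2735 x 0.02582 = 0.007062 mol; V(HNO3) at equivalence = 0.007062/0.3518 = 0.02007 L.
At equivalence the base is fully converted to C5H5NH+; total volume = 0.04589 L, so [C5H5NH+] = 0.007062/0.04589 = 0.1539 M.
Ka(C5H5NH+) = Kw/Kb = 1.0e-14 / 1.7 x 10^-9 = 5.88e-6.
[H^+] = sqrt(Ka x [C5H5NH+]) = sqrt(5.88e-6 x 0.1539) = 0.000951 M.
pH = -log(0.000951) = 3.02.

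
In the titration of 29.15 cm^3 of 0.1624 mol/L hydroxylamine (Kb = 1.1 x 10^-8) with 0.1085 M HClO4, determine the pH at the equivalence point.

3.61

n(NH2OH) = 0.1624 x 0.02915 = 0.004734 mol; V(HClO4) at equivalence = 0.004734/0.1085 = 0.04363 L.
At equivalence the base is fully converted to NH3OH+; total volume = 0.07278 L, so [NH3OH+] = 0.004734/0.07278 = 0.06504 M.
Ka(NH3OH+) = Kw/Kb = 1.0e-14 / 1.1 x 10^-8 = 9.09e-7.
[H^+] = sqrt(Ka x [NH3OH+]) = sqrt(9.09e-7 x 0.06504) = 0.000243 M.
pH = -log(0.000243) = 3.61.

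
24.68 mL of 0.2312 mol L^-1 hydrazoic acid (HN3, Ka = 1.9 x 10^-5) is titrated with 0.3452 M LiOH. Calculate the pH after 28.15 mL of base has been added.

12.88

n(acid) = 0.2312 x 0.02468 = 0.005706 mol; n(LiOH) added = 0.3452 x 0.02815 = 0.009717 mol.
Base is in excess by 0.009717 - 0.005706 = 0.004011 mol in a total volume of 0.05283 L.
[OH^-] = 0.004011/0.05283 = 0.07593 M, so pOH = 1.12 and pH = 14.00 - 1.12 = 12.88.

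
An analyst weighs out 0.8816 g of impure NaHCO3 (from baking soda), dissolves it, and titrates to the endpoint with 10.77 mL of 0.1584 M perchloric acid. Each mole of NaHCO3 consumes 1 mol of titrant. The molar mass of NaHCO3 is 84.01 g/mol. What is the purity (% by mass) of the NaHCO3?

n(HClO4) = 0.1584 x 0.01077 = 0.001706 mol.
n(NaHCO3) = 0.001706 / 1 = 0.001706 mol.
mass of NaHCO3 = 0.001706 x 84.01 = 0.1433 g.
% purity = 0.1433 / 0.8816 x 100 = 16.3%.

16.3%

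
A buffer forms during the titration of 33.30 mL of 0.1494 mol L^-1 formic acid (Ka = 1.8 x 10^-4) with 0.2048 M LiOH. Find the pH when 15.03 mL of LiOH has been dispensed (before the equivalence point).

Initial n(HCOOH) = 0.1494 x 0.03330 = 0.004975 mol.
n(LiOH) added = 0.2048 x 0.01503 = 0.003078 mol, converting that many moles of HCOOH to HCOO-.
Remaining n(HCOOH) = 0.001897 mol; n(HCOO-) = 0.003078 mol.
By Henderson-Hasselbalch, pH = pKa + log([A^-]/[HA]) = 3.74 + log(0.003078/0.001897) = 3.74 + (+0.21) = 3.95.

3.95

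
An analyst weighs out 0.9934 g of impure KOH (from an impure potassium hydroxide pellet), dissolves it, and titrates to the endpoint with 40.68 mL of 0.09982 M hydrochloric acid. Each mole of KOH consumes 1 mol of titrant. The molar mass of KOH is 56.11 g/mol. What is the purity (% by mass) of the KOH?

22.9%

n(HCl) = 0.09982 x 0.04068 = 0.004061 mol.
n(KOH) = 0.004061 / 1 = 0.004061 mol.
mass of KOH = 0.004061 x 56.11 = 0.2278 g.
% purity = 0.2278 / 0.9934 x 100 = 22.9%.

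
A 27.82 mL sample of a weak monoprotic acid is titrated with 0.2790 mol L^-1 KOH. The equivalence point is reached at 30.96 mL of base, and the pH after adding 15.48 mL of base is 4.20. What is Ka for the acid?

15.48 mL is half of the equivalence volume, so this is the half-equivalence point where [HA] = [A^-].
At half-equivalence pH = pKa, so pKa = 4.20.
Ka = 10^(-4.20) = 6.3 x 10^-5.

6.3 x 10^-5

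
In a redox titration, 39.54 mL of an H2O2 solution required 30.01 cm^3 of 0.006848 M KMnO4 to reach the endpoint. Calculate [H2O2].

n(KMnO4) = 0.006848 x 0.03001 = 0.0002055 mol.
From the balanced equation, 2 mol KMnO4 reacts with 5 mol H2O2, so n(H2O2) = 0.0002055 x 5/2 = 0.0005138 mol.
[H2O2] = 0.0005138 / 0.03954 L = 0.0130 M.

0.0130 M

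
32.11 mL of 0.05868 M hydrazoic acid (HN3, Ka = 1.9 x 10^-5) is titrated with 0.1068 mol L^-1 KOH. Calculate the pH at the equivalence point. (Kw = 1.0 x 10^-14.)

n(HN3) = 0.05868 x 0.03211 = 0.001884 mol; V(KOH) at equivalence = 0.001884/0.1068 = 0.01764 L.
At equivalence all the acid is converted to N3-; total volume = 0.03211 + 0.01764 = 0.04975 L, so [N3-] = 0.001884/0.04975 = 0.03787 M.
Kb = Kw/Ka = 1.0e-14 / 1.9 x 10^-5 = 5.26e-10.
[OH^-] = sqrt(Kb x [N3-]) = sqrt(5.26e-10 x 0.03787) = 4.46e-6 M.
pOH = 5.35, so pH = 14.00 - 5.35 = 8.65.

8.65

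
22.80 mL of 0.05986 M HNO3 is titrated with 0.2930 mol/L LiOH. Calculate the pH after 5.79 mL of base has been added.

n(acid) = 0.05986 x 0.02280 = 0.001365 mol; n(LiOH) added = 0.2930 x 0.005790 = 0.001696 mol.
Base is in excess by 0.001696 - 0.001365 = 0.0003317 mol in a total volume of 0.02859 L.
[OH^-] = 0.0003317/0.02859 = 0.01160 M, so pOH = 1.94 and pH = 14.00 - 1.94 = 12.06.

12.06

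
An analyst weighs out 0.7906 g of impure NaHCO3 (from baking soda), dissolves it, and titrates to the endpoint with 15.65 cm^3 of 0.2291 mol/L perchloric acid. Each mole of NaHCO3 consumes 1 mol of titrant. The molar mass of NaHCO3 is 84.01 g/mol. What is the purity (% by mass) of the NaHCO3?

38.1%

n(HClO4) = 0.2291 x 0.01565 = 0.003585 mol.
n(NaHCO3) = 0.003585 / 1 = 0.003585 mol.
mass of NaHCO3 = 0.003585 x 84.01 = 0.3012 g.
% purity = 0.3012 / 0.7906 x 100 = 38.1%.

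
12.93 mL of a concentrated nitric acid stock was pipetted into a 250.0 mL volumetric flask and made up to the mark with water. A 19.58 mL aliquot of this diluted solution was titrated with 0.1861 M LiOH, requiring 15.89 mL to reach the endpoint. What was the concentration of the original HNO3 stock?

2.92 M

n(LiOH) = 0.1861 x 0.01589 = 0.002957 mol.
n(HNO3) in the aliquot = 0.002957 mol.
[diluted HNO3] = 0.002957 / 0.01958 = 0.1510 M.
Dilution factor = 250.0/12.93 = 19.33, so [stock] = 0.1510 x 19.33 = 2.92 M.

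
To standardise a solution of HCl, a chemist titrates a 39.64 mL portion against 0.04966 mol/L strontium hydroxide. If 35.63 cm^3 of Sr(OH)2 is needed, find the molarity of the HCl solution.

n(Sr(OH)2) delivered = 0.04966 x 0.03563 = 0.001769 mol.
The reaction is 2 HCl + 1 Sr(OH)2, so n(HCl) = 0.001769 x 2/1 = 0.003539 mol.
[HCl] = 0.003539 mol / 0.03964 L = 0.0893 M.

0.0893 M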